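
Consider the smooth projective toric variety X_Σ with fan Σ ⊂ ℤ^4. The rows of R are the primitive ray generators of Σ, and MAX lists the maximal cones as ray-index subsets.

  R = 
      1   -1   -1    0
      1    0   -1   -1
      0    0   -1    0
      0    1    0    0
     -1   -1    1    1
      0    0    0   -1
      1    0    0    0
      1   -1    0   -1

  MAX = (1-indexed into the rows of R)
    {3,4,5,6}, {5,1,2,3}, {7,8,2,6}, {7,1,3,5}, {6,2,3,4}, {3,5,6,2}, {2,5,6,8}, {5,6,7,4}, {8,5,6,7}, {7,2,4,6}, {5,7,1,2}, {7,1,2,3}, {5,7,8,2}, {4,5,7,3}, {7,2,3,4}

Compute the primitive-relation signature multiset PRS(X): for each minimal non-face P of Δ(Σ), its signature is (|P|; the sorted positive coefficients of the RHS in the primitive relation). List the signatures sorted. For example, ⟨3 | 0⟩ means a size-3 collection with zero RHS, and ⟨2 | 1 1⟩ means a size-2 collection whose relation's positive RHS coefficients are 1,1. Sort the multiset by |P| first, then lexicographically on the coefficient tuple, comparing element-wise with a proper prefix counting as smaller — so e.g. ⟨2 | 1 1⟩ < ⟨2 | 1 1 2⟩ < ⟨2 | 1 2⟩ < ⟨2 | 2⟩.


Δ(Σ) — 8 vertices, 9 min non-faces:

  • {1,4}:  v_{1} + v_{4} = v_{3} + v_{7}  ⇒ sig = ⟨2 | 1 1⟩
  • {4,8}:  v_{4} + v_{8} = v_{6} + v_{7}  ⇒ sig = ⟨2 | 1 1⟩
  • {1,6}:  v_{1} + v_{6} = 2·v_{2} + v_{5}  ⇒ sig = ⟨2 | 1 2⟩
  • {3,8}:  v_{3} + v_{8} = 2·v_{2} + v_{5}  ⇒ sig = ⟨2 | 1 2⟩
  • {1,8}:  v_{1} + v_{8} = 3·v_{2} + 2·v_{5} + v_{7}  ⇒ sig = ⟨2 | 1 2 3⟩
  • {2,4,5}:  v_{2} + v_{4} + v_{5} = 0  ⇒ sig = ⟨3 | 0⟩
  • {3,6,7}:  v_{3} + v_{6} + v_{7} = v_{2}  ⇒ sig = ⟨3 | 1⟩
  • {2,3,5,7}:  v_{2} + v_{3} + v_{5} + v_{7} = v_{1}  ⇒ sig = ⟨4 | 1⟩
  • {2,5,6,7}:  v_{2} + v_{5} + v_{6} + v_{7} = v_{8}  ⇒ sig = ⟨4 | 1⟩

Sorted signature multiset PRS(X):
{ ⟨2 | 1 1⟩ ×2,  ⟨2 | 1 2⟩ ×2,  ⟨2 | 1 2 3⟩,  ⟨3 | 0⟩,  ⟨3 | 1⟩,  ⟨4 | 1⟩ ×2 }


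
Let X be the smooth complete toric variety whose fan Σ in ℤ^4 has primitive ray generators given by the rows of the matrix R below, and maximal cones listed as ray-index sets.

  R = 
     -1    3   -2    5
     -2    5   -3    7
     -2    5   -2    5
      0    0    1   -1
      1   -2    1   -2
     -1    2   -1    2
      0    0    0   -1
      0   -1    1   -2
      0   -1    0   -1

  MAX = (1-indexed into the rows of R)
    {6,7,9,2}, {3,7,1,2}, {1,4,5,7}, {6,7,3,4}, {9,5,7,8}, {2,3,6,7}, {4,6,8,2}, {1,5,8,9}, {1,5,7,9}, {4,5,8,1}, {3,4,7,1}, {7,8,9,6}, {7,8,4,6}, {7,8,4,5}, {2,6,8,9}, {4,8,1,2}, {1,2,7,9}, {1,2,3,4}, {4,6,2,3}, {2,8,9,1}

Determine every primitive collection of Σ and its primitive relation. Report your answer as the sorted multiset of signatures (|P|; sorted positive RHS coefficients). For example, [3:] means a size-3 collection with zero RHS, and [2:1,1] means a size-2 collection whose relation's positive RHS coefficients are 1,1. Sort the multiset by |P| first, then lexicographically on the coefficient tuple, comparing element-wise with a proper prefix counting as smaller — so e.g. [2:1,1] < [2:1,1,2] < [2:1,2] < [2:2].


10 collections generate NE(X_Σ); each relation:

  P={5,6}:  v_{5} + v_{6} = 0 — sig = [2:]
  P={1,6}:  v_{1} + v_{6} = v_{2} — sig = [2:1]
  P={2,5}:  v_{2} + v_{5} = v_{1} — sig = [2:1]
  P={4,9}:  v_{4} + v_{9} = v_{8} — sig = [2:1]
  P={3,5}:  v_{3} + v_{5} = v_{1} + v_{4} + v_{7} — sig = [2:1,1,1]
  P={3,8}:  v_{3} + v_{8} = v_{4} + 2·v_{6} — sig = [2:1,2]
  P={3,9}:  v_{3} + v_{9} = 2·v_{6} — sig = [2:2]
  P={1,7,8}:  v_{1} + v_{7} + v_{8} = v_{6} — sig = [3:1]
  P={2,4,7}:  v_{2} + v_{4} + v_{7} = v_{3} — sig = [3:1]
  P={2,7,8}:  v_{2} + v_{7} + v_{8} = 2·v_{6} — sig = [3:2]

Sorted signature multiset PRS(X):
[[2:], [2:1], [2:1], [2:1], [2:1,1,1], [2:1,2], [2:2], [3:1], [3:1], [3:2]]


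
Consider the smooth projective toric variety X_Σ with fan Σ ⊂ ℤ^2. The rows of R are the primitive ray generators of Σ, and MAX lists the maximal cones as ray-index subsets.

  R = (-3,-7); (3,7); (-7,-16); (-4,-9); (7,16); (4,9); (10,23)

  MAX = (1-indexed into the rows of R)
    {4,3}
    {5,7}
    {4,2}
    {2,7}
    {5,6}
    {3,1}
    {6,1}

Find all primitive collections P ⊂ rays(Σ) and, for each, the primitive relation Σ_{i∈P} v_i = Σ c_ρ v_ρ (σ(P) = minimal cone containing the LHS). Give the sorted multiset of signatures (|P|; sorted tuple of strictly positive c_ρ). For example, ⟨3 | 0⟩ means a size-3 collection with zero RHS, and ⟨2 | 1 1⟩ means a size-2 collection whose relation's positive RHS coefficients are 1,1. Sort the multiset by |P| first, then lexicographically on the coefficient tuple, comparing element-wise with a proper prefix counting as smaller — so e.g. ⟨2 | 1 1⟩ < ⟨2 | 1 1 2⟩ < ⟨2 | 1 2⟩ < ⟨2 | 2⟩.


Primitive collections (14):

  {1,2}:  v_{1} + v_{2} = 0  →  sig = ⟨2 | 0⟩
  {3,5}:  v_{3} + v_{5} = 0  →  sig = ⟨2 | 0⟩
  {4,6}:  v_{4} + v_{6} = 0  →  sig = ⟨2 | 0⟩
  {1,4}:  v_{1} + v_{4} = v_{3}  →  sig = ⟨2 | 1⟩
  {1,5}:  v_{1} + v_{5} = v_{6}  →  sig = ⟨2 | 1⟩
  {1,7}:  v_{1} + v_{7} = v_{5}  →  sig = ⟨2 | 1⟩
  {2,3}:  v_{2} + v_{3} = v_{4}  →  sig = ⟨2 | 1⟩
  {2,5}:  v_{2} + v_{5} = v_{7}  →  sig = ⟨2 | 1⟩
  {2,6}:  v_{2} + v_{6} = v_{5}  →  sig = ⟨2 | 1⟩
  {3,6}:  v_{3} + v_{6} = v_{1}  →  sig = ⟨2 | 1⟩
  {3,7}:  v_{3} + v_{7} = v_{2}  →  sig = ⟨2 | 1⟩
  {4,5}:  v_{4} + v_{5} = v_{2}  →  sig = ⟨2 | 1⟩
  {4,7}:  v_{4} + v_{7} = 2·v_{2}  →  sig = ⟨2 | 2⟩
  {6,7}:  v_{6} + v_{7} = 2·v_{5}  →  sig = ⟨2 | 2⟩

so the primitive-relation signature multiset is
    |P|=2: 14 collections, coeffs (), (), (), (1), (1), (1), (1), (1), (1), (1), (1), (1), (2), (2)


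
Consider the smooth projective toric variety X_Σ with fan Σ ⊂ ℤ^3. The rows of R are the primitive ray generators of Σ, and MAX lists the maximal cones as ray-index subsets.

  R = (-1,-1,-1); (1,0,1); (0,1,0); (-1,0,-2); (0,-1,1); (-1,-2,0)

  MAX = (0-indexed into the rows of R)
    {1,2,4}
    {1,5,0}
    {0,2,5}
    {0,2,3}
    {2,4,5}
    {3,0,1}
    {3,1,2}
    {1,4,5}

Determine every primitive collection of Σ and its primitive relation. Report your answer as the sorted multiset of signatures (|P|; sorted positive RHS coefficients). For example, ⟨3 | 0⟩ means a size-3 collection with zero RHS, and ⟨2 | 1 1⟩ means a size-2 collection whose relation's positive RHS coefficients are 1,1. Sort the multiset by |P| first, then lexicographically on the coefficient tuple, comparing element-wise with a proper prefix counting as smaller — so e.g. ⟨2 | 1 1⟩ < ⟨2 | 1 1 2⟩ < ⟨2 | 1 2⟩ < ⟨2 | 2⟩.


Minimal non-faces — 5 found among 6 rays, 8 max cones:

  {0,4}:  v_{0} + v_{4} = v_{5}  so sig = ⟨2 | 1⟩
  {3,4}:  v_{3} + v_{4} = v_{0}  so sig = ⟨2 | 1⟩
  {3,5}:  v_{3} + v_{5} = 2·v_{0}  so sig = ⟨2 | 2⟩
  {0,1,2}:  v_{0} + v_{1} + v_{2} = 0  so sig = ⟨3 | 0⟩
  {1,2,5}:  v_{1} + v_{2} + v_{5} = v_{4}  so sig = ⟨3 | 1⟩

Sorted signature multiset PRS(X):
{ ⟨2 | 1⟩ ×2,  ⟨2 | 2⟩,  ⟨3 | 0⟩,  ⟨3 | 1⟩ }


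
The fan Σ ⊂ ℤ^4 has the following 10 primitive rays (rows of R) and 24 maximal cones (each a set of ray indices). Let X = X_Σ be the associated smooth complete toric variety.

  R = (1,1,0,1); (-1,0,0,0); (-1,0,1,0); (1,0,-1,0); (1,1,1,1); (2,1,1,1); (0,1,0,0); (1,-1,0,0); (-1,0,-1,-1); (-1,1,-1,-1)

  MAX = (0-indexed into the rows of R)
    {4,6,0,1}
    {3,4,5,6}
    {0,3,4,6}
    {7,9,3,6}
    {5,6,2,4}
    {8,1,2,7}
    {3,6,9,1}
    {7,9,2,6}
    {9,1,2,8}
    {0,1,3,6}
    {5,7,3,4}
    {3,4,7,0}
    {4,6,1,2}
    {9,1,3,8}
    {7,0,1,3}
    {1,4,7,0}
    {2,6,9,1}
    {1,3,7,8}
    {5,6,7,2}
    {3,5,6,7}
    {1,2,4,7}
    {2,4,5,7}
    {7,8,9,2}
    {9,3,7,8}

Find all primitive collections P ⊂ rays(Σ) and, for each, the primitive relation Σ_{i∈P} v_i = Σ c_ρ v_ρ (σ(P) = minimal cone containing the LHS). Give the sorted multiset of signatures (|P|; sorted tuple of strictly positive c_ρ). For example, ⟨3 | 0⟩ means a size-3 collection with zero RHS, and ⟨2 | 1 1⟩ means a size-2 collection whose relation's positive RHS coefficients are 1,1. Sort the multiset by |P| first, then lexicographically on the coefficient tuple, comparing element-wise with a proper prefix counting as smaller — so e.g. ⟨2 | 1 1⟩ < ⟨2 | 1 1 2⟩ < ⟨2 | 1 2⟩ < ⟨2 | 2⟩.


Primitive collections (16):

  P={2,3}:  v_{2} + v_{3} = 0  ⇒ sig = ⟨2 | 0⟩
  P={1,5}:  v_{1} + v_{5} = v_{4}  ⇒ sig = ⟨2 | 1⟩
  P={4,8}:  v_{4} + v_{8} = v_{6}  ⇒ sig = ⟨2 | 1⟩
  P={6,8}:  v_{6} + v_{8} = v_{9}  ⇒ sig = ⟨2 | 1⟩
  P={0,2}:  v_{0} + v_{2} = v_{1} + v_{4}  ⇒ sig = ⟨2 | 1 1⟩
  P={0,8}:  v_{0} + v_{8} = v_{1} + v_{3} + v_{6}  ⇒ sig = ⟨2 | 1 1 1⟩
  P={0,9}:  v_{0} + v_{9} = v_{1} + v_{3} + 2·v_{6}  ⇒ sig = ⟨2 | 1 1 2⟩
  P={0,5}:  v_{0} + v_{5} = v_{3} + 2·v_{4}  ⇒ sig = ⟨2 | 1 2⟩
  P={5,8}:  v_{5} + v_{8} = 2·v_{6} + v_{7}  ⇒ sig = ⟨2 | 1 2⟩
  P={5,9}:  v_{5} + v_{9} = 3·v_{6} + v_{7}  ⇒ sig = ⟨2 | 1 3⟩
  P={4,9}:  v_{4} + v_{9} = 2·v_{6}  ⇒ sig = ⟨2 | 2⟩
  P={1,6,7}:  v_{1} + v_{6} + v_{7} = 0  ⇒ sig = ⟨3 | 0⟩
  P={1,3,4}:  v_{1} + v_{3} + v_{4} = v_{0}  ⇒ sig = ⟨3 | 1⟩
  P={1,7,9}:  v_{1} + v_{7} + v_{9} = v_{8}  ⇒ sig = ⟨3 | 1⟩
  P={4,6,7}:  v_{4} + v_{6} + v_{7} = v_{5}  ⇒ sig = ⟨3 | 1⟩
  P={0,6,7}:  v_{0} + v_{6} + v_{7} = v_{3} + v_{4}  ⇒ sig = ⟨3 | 1 1⟩

Sorted signature multiset PRS(X):
[⟨2 | 0⟩, ⟨2 | 1⟩, ⟨2 | 1⟩, ⟨2 | 1⟩, ⟨2 | 1 1⟩, ⟨2 | 1 1 1⟩, ⟨2 | 1 1 2⟩, ⟨2 | 1 2⟩, ⟨2 | 1 2⟩, ⟨2 | 1 3⟩, ⟨2 | 2⟩, ⟨3 | 0⟩, ⟨3 | 1⟩, ⟨3 | 1⟩, ⟨3 | 1⟩, ⟨3 | 1 1⟩]


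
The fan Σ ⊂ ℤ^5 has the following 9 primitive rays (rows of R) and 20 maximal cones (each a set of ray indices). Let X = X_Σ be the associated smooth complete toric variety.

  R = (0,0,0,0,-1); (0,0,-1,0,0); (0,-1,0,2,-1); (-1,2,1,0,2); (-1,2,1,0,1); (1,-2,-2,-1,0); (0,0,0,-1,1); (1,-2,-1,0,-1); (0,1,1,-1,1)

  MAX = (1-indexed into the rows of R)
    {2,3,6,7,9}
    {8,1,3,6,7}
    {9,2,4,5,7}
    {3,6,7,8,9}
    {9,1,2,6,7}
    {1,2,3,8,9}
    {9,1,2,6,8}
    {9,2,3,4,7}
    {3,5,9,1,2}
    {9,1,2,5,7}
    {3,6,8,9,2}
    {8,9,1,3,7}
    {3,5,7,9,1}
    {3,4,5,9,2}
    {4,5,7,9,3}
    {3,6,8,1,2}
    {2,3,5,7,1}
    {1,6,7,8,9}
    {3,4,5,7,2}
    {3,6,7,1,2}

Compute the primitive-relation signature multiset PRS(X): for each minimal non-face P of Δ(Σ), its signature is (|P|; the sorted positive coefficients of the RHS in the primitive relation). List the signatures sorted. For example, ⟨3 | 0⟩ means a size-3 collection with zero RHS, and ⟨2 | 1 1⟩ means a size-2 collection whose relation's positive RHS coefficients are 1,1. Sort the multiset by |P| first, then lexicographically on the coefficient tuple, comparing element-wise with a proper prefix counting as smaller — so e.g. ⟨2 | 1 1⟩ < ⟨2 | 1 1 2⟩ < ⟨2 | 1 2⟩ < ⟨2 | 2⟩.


The 9 primitive collections of Σ (r=9, n=5):

  P={5,8}:  v_{5} + v_{8} = 0  so sig = ⟨2 | 0⟩
  P={1,4}:  v_{1} + v_{4} = v_{5}  so sig = ⟨2 | 1⟩
  P={5,6}:  v_{5} + v_{6} = v_{2} + v_{7}  so sig = ⟨2 | 1 1⟩
  P={4,8}:  v_{4} + v_{8} = v_{2} + v_{3} + v_{7} + v_{9}  so sig = ⟨2 | 1 1 1 1⟩
  P={4,6}:  v_{4} + v_{6} = 2·v_{2} + v_{3} + 2·v_{7} + v_{9}  so sig = ⟨2 | 1 1 2 2⟩
  P={2,7,8}:  v_{2} + v_{7} + v_{8} = v_{6}  so sig = ⟨3 | 1⟩
  P={1,3,6,9}:  v_{1} + v_{3} + v_{6} + v_{9} = v_{8}  so sig = ⟨4 | 1⟩
  P={1,2,3,7,9}:  v_{1} + v_{2} + v_{3} + v_{7} + v_{9} = 0  so sig = ⟨5 | 0⟩
  P={2,3,5,7,9}:  v_{2} + v_{3} + v_{5} + v_{7} + v_{9} = v_{4}  so sig = ⟨5 | 1⟩

Sorted signature multiset PRS(X):
    |P|=2: 5 collections, coeffs (), (1), (1,1), (1,1,1,1), (1,1,2,2)
    |P|=3: 1 collection, coeffs (1)
    |P|=4: 1 collection, coeffs (1)
    |P|=5: 2 collections, coeffs (), (1)


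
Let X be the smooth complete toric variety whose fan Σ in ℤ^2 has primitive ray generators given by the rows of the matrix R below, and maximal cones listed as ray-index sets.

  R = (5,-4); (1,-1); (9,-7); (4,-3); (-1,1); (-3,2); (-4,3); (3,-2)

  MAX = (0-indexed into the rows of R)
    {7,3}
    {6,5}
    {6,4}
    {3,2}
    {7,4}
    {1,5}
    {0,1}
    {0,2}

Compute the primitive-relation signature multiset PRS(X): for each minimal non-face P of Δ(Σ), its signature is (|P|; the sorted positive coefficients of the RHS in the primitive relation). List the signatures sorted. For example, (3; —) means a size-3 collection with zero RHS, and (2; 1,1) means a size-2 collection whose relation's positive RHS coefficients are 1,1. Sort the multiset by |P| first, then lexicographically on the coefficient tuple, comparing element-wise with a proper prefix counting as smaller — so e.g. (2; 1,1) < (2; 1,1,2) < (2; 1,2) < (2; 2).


20 collections generate NE(X_Σ); each relation:

  • {1,4}:  v_{1} + v_{4} = 0  →  sig = (2; —)
  • {3,6}:  v_{3} + v_{6} = 0  →  sig = (2; —)
  • {5,7}:  v_{5} + v_{7} = 0  →  sig = (2; —)
  • {0,3}:  v_{0} + v_{3} = v_{2}  →  sig = (2; 1)
  • {0,4}:  v_{0} + v_{4} = v_{3}  →  sig = (2; 1)
  • {0,6}:  v_{0} + v_{6} = v_{1}  →  sig = (2; 1)
  • {1,3}:  v_{1} + v_{3} = v_{0}  →  sig = (2; 1)
  • {1,6}:  v_{1} + v_{6} = v_{5}  →  sig = (2; 1)
  • {1,7}:  v_{1} + v_{7} = v_{3}  →  sig = (2; 1)
  • {2,6}:  v_{2} + v_{6} = v_{0}  →  sig = (2; 1)
  • {3,4}:  v_{3} + v_{4} = v_{7}  →  sig = (2; 1)
  • {3,5}:  v_{3} + v_{5} = v_{1}  →  sig = (2; 1)
  • {4,5}:  v_{4} + v_{5} = v_{6}  →  sig = (2; 1)
  • {6,7}:  v_{6} + v_{7} = v_{4}  →  sig = (2; 1)
  • {2,5}:  v_{2} + v_{5} = v_{0} + v_{1}  →  sig = (2; 1,1)
  • {0,5}:  v_{0} + v_{5} = 2·v_{1}  →  sig = (2; 2)
  • {0,7}:  v_{0} + v_{7} = 2·v_{3}  →  sig = (2; 2)
  • {1,2}:  v_{1} + v_{2} = 2·v_{0}  →  sig = (2; 2)
  • {2,4}:  v_{2} + v_{4} = 2·v_{3}  →  sig = (2; 2)
  • {2,7}:  v_{2} + v_{7} = 3·v_{3}  →  sig = (2; 3)

so the primitive-relation signature multiset is
{ (2; —) ×3,  (2; 1) ×11,  (2; 1,1),  (2; 2) ×4,  (2; 3) }


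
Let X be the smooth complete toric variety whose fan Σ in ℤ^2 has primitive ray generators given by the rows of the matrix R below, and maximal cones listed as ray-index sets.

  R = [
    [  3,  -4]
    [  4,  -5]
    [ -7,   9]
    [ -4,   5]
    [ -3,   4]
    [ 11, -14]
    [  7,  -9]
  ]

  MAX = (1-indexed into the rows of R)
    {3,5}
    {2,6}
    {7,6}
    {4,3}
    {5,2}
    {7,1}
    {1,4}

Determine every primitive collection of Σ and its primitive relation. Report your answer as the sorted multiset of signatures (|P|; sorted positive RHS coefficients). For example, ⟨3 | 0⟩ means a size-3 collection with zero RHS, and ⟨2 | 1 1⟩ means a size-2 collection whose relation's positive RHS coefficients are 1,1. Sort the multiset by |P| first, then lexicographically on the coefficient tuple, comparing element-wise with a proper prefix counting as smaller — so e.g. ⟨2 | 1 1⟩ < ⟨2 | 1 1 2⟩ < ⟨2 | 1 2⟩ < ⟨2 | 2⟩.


The 14 primitive collections of Σ (r=7, n=2):

  P = {1,5}:  v_{1} + v_{5} = 0  so sig = ⟨2 | 0⟩
  P = {2,4}:  v_{2} + v_{4} = 0  so sig = ⟨2 | 0⟩
  P = {3,7}:  v_{3} + v_{7} = 0  so sig = ⟨2 | 0⟩
  P = {1,2}:  v_{1} + v_{2} = v_{7}  so sig = ⟨2 | 1⟩
  P = {1,3}:  v_{1} + v_{3} = v_{4}  so sig = ⟨2 | 1⟩
  P = {2,3}:  v_{2} + v_{3} = v_{5}  so sig = ⟨2 | 1⟩
  P = {2,7}:  v_{2} + v_{7} = v_{6}  so sig = ⟨2 | 1⟩
  P = {3,6}:  v_{3} + v_{6} = v_{2}  so sig = ⟨2 | 1⟩
  P = {4,5}:  v_{4} + v_{5} = v_{3}  so sig = ⟨2 | 1⟩
  P = {4,6}:  v_{4} + v_{6} = v_{7}  so sig = ⟨2 | 1⟩
  P = {4,7}:  v_{4} + v_{7} = v_{1}  so sig = ⟨2 | 1⟩
  P = {5,7}:  v_{5} + v_{7} = v_{2}  so sig = ⟨2 | 1⟩
  P = {1,6}:  v_{1} + v_{6} = 2·v_{7}  so sig = ⟨2 | 2⟩
  P = {5,6}:  v_{5} + v_{6} = 2·v_{2}  so sig = ⟨2 | 2⟩

Signatures (|P|; sorted positive RHS coefficients), sorted:
    ⟨2 | 0⟩
    ⟨2 | 0⟩
    ⟨2 | 0⟩
    ⟨2 | 1⟩
    ⟨2 | 1⟩
    ⟨2 | 1⟩
    ⟨2 | 1⟩
    ⟨2 | 1⟩
    ⟨2 | 1⟩
    ⟨2 | 1⟩
    ⟨2 | 1⟩
    ⟨2 | 1⟩
    ⟨2 | 2⟩
    ⟨2 | 2⟩


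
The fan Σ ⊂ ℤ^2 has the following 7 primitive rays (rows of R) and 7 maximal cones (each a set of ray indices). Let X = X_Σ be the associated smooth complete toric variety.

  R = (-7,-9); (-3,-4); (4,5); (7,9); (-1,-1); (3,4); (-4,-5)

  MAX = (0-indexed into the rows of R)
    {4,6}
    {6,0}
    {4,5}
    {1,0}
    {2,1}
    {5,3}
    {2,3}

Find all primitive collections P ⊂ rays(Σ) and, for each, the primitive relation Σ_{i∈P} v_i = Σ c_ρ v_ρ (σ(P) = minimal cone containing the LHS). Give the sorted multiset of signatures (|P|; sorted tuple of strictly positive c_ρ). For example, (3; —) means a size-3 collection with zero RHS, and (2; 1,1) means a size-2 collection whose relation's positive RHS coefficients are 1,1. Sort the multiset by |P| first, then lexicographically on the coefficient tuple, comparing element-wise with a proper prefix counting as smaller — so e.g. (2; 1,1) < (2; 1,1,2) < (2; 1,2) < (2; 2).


Primitive collections (14):

  P={0,3}:  v_{0} + v_{3} = 0  ⇒ sig = (2; —)
  P={1,5}:  v_{1} + v_{5} = 0  ⇒ sig = (2; —)
  P={2,6}:  v_{2} + v_{6} = 0  ⇒ sig = (2; —)
  P={0,2}:  v_{0} + v_{2} = v_{1}  ⇒ sig = (2; 1)
  P={0,5}:  v_{0} + v_{5} = v_{6}  ⇒ sig = (2; 1)
  P={1,3}:  v_{1} + v_{3} = v_{2}  ⇒ sig = (2; 1)
  P={1,4}:  v_{1} + v_{4} = v_{6}  ⇒ sig = (2; 1)
  P={1,6}:  v_{1} + v_{6} = v_{0}  ⇒ sig = (2; 1)
  P={2,4}:  v_{2} + v_{4} = v_{5}  ⇒ sig = (2; 1)
  P={2,5}:  v_{2} + v_{5} = v_{3}  ⇒ sig = (2; 1)
  P={3,6}:  v_{3} + v_{6} = v_{5}  ⇒ sig = (2; 1)
  P={5,6}:  v_{5} + v_{6} = v_{4}  ⇒ sig = (2; 1)
  P={0,4}:  v_{0} + v_{4} = 2·v_{6}  ⇒ sig = (2; 2)
  P={3,4}:  v_{3} + v_{4} = 2·v_{5}  ⇒ sig = (2; 2)

so the primitive-relation signature multiset is
{ (2; —) ×3,  (2; 1) ×9,  (2; 2) ×2 }


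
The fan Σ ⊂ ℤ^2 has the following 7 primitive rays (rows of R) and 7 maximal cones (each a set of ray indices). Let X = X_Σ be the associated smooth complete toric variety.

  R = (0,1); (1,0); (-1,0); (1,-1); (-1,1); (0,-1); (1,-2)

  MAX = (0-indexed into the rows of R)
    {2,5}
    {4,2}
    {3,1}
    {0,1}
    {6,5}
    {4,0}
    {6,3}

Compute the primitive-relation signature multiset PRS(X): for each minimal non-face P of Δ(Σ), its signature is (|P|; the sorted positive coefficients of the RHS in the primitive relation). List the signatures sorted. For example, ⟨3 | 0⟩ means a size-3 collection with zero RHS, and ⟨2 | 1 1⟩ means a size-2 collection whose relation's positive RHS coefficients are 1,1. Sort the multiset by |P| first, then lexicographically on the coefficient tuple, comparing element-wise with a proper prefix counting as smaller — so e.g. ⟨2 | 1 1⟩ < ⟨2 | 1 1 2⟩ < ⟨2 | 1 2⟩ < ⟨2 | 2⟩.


|primitive collections| = 14. Relations:

  {0,5}:  v_{0} + v_{5} = 0 — sig = ⟨2 | 0⟩
  {1,2}:  v_{1} + v_{2} = 0 — sig = ⟨2 | 0⟩
  {3,4}:  v_{3} + v_{4} = 0 — sig = ⟨2 | 0⟩
  {0,2}:  v_{0} + v_{2} = v_{4} — sig = ⟨2 | 1⟩
  {0,3}:  v_{0} + v_{3} = v_{1} — sig = ⟨2 | 1⟩
  {0,6}:  v_{0} + v_{6} = v_{3} — sig = ⟨2 | 1⟩
  {1,4}:  v_{1} + v_{4} = v_{0} — sig = ⟨2 | 1⟩
  {1,5}:  v_{1} + v_{5} = v_{3} — sig = ⟨2 | 1⟩
  {2,3}:  v_{2} + v_{3} = v_{5} — sig = ⟨2 | 1⟩
  {3,5}:  v_{3} + v_{5} = v_{6} — sig = ⟨2 | 1⟩
  {4,5}:  v_{4} + v_{5} = v_{2} — sig = ⟨2 | 1⟩
  {4,6}:  v_{4} + v_{6} = v_{5} — sig = ⟨2 | 1⟩
  {1,6}:  v_{1} + v_{6} = 2·v_{3} — sig = ⟨2 | 2⟩
  {2,6}:  v_{2} + v_{6} = 2·v_{5} — sig = ⟨2 | 2⟩

so the primitive-relation signature multiset is
    ⟨2 | 0⟩
    ⟨2 | 0⟩
    ⟨2 | 0⟩
    ⟨2 | 1⟩
    ⟨2 | 1⟩
    ⟨2 | 1⟩
    ⟨2 | 1⟩
    ⟨2 | 1⟩
    ⟨2 | 1⟩
    ⟨2 | 1⟩
    ⟨2 | 1⟩
    ⟨2 | 1⟩
    ⟨2 | 2⟩
    ⟨2 | 2⟩


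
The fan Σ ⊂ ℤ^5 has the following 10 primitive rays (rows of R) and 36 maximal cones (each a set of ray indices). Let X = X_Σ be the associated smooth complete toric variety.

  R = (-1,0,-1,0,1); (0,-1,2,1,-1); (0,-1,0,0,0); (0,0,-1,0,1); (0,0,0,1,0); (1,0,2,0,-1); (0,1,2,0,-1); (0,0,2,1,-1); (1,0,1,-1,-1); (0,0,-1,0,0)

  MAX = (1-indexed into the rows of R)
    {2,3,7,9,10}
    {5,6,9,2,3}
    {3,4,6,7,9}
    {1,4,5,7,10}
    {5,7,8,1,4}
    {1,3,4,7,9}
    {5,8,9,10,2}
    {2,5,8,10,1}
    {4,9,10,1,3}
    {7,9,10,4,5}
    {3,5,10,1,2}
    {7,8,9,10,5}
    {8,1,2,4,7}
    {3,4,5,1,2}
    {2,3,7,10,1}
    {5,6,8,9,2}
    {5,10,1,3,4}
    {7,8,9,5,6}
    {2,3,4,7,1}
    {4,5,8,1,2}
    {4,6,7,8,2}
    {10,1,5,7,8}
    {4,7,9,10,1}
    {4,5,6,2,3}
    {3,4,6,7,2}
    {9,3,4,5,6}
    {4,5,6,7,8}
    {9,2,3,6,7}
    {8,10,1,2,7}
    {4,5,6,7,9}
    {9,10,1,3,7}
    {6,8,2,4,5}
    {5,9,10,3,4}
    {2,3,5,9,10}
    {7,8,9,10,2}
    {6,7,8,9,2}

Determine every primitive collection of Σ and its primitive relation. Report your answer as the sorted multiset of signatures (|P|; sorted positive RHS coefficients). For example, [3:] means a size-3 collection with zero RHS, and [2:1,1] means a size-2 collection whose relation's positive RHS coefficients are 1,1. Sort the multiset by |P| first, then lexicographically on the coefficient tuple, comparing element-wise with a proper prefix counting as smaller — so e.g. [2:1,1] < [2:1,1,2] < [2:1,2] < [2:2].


Minimal non-faces — 13 found among 10 rays, 36 max cones:

  {3,8}:  v_{3} + v_{8} = v_{2}  ⟹  sig = [2:1]
  {6,10}:  v_{6} + v_{10} = v_{5} + v_{9}  ⟹  sig = [2:1,1]
  {1,6}:  v_{1} + v_{6} = v_{3} + v_{4} + v_{7}  ⟹  sig = [2:1,1,1]
  {1,5,9}:  v_{1} + v_{5} + v_{9} = 0  ⟹  sig = [3:]
  {3,5,7}:  v_{3} + v_{5} + v_{7} = v_{8}  ⟹  sig = [3:1]
  {4,8,9}:  v_{4} + v_{8} + v_{9} = v_{6}  ⟹  sig = [3:1]
  {4,8,10}:  v_{4} + v_{8} + v_{10} = v_{5}  ⟹  sig = [3:1]
  {1,8,9}:  v_{1} + v_{8} + v_{9} = v_{3} + v_{7}  ⟹  sig = [3:1,1]
  {2,4,9}:  v_{2} + v_{4} + v_{9} = v_{3} + v_{6}  ⟹  sig = [3:1,1]
  {2,4,10}:  v_{2} + v_{4} + v_{10} = v_{3} + v_{5}  ⟹  sig = [3:1,1]
  {1,2,9}:  v_{1} + v_{2} + v_{9} = 2·v_{3} + v_{7}  ⟹  sig = [3:1,2]
  {2,5,7}:  v_{2} + v_{5} + v_{7} = 2·v_{8}  ⟹  sig = [3:2]
  {3,4,7,10}:  v_{3} + v_{4} + v_{7} + v_{10} = 0  ⟹  sig = [4:]

so the primitive-relation signature multiset is
    |P|=2: 3 collections, coeffs (1), (1,1), (1,1,1)
    |P|=3: 9 collections, coeffs (), (1), (1), (1), (1,1), (1,1), (1,1), (1,2), (2)
    |P|=4: 1 collection, coeffs ()


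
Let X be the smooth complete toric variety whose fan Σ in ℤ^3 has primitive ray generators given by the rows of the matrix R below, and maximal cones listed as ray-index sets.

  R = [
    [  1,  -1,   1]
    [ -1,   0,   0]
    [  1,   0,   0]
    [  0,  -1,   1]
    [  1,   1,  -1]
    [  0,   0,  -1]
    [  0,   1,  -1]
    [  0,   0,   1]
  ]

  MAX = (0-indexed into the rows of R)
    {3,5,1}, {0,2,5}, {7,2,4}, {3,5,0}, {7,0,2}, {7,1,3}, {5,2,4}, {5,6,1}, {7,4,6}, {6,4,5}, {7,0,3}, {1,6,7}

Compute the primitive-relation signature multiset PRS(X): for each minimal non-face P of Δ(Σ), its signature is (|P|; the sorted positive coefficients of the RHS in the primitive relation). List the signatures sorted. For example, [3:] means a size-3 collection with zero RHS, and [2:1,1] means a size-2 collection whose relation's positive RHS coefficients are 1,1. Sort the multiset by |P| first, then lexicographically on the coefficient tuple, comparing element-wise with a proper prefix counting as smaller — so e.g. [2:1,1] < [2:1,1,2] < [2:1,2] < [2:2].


|primitive collections| = 10. Relations:

  • {1,2}:  v_{1} + v_{2} = 0  so sig = [2:]
  • {3,6}:  v_{3} + v_{6} = 0  so sig = [2:]
  • {5,7}:  v_{5} + v_{7} = 0  so sig = [2:]
  • {0,1}:  v_{0} + v_{1} = v_{3}  so sig = [2:1]
  • {0,6}:  v_{0} + v_{6} = v_{2}  so sig = [2:1]
  • {1,4}:  v_{1} + v_{4} = v_{6}  so sig = [2:1]
  • {2,3}:  v_{2} + v_{3} = v_{0}  so sig = [2:1]
  • {2,6}:  v_{2} + v_{6} = v_{4}  so sig = [2:1]
  • {3,4}:  v_{3} + v_{4} = v_{2}  so sig = [2:1]
  • {0,4}:  v_{0} + v_{4} = 2·v_{2}  so sig = [2:2]

Hence PRS(X_Σ) =
[[2:], [2:], [2:], [2:1], [2:1], [2:1], [2:1], [2:1], [2:1], [2:2]]


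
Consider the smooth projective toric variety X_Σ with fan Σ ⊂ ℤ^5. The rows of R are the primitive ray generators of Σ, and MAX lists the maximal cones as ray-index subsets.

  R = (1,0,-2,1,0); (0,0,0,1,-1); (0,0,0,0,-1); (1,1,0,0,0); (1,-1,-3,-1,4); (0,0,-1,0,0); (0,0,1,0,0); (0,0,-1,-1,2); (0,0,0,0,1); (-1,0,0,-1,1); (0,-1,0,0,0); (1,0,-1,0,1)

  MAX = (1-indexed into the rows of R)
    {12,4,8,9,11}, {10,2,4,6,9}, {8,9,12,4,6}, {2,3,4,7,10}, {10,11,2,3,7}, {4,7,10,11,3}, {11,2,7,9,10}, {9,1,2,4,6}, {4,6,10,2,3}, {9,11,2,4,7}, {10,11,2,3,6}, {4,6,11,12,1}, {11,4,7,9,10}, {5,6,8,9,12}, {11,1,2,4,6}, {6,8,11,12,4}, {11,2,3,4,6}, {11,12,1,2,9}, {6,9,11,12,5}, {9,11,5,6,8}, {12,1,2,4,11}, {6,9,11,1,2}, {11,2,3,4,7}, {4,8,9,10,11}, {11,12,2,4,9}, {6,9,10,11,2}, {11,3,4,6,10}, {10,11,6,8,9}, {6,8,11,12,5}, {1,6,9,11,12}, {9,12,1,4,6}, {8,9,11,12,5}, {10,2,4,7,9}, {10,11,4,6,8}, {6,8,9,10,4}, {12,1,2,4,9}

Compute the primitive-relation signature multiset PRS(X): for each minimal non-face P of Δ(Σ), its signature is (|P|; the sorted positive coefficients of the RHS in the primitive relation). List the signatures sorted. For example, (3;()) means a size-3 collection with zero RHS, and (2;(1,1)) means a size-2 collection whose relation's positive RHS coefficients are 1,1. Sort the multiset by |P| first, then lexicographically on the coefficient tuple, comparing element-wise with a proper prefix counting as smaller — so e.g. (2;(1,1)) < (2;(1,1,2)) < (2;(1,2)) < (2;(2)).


23 collections generate NE(X_Σ); each relation:

  {3,9}:  v_{3} + v_{9} = 0  →  sig = (2;())
  {6,7}:  v_{6} + v_{7} = 0  →  sig = (2;())
  {10,12}:  v_{10} + v_{12} = v_{8}  →  sig = (2;(1))
  {1,7}:  v_{1} + v_{7} = v_{2} + v_{12}  →  sig = (2;(1,1))
  {2,8}:  v_{2} + v_{8} = v_{6} + v_{9}  →  sig = (2;(1,1))
  {3,12}:  v_{3} + v_{12} = v_{4} + v_{6} + v_{11}  →  sig = (2;(1,1,1))
  {7,12}:  v_{7} + v_{12} = v_{4} + v_{9} + v_{11}  →  sig = (2;(1,1,1))
  {3,5}:  v_{3} + v_{5} = v_{6} + v_{8} + v_{11} + v_{12}  →  sig = (2;(1,1,1,1))
  {3,8}:  v_{3} + v_{8} = v_{4} + v_{6} + v_{10} + v_{11}  →  sig = (2;(1,1,1,1))
  {5,7}:  v_{5} + v_{7} = v_{8} + v_{9} + v_{11} + v_{12}  →  sig = (2;(1,1,1,1))
  {7,8}:  v_{7} + v_{8} = v_{4} + v_{9} + v_{10} + v_{11}  →  sig = (2;(1,1,1,1))
  {1,3}:  v_{1} + v_{3} = v_{2} + v_{4} + 2·v_{6} + v_{11}  →  sig = (2;(1,1,1,2))
  {5,10}:  v_{5} + v_{10} = v_{6} + 2·v_{8} + v_{9} + v_{11}  →  sig = (2;(1,1,1,2))
  {1,8}:  v_{1} + v_{8} = 2·v_{6} + v_{9} + v_{12}  →  sig = (2;(1,1,2))
  {2,5}:  v_{2} + v_{5} = 2·v_{6} + 2·v_{9} + v_{11} + v_{12}  →  sig = (2;(1,1,2,2))
  {1,10}:  v_{1} + v_{10} = 2·v_{6} + v_{9}  →  sig = (2;(1,2))
  {4,5}:  v_{4} + v_{5} = v_{8} + 2·v_{12}  →  sig = (2;(1,2))
  {1,5}:  v_{1} + v_{5} = 3·v_{6} + 2·v_{9} + v_{11} + 2·v_{12}  →  sig = (2;(1,2,2,3))
  {2,6,12}:  v_{2} + v_{6} + v_{12} = v_{1}  →  sig = (3;(1))
  {2,4,10,11}:  v_{2} + v_{4} + v_{10} + v_{11} = 0  →  sig = (4;())
  {4,6,9,11}:  v_{4} + v_{6} + v_{9} + v_{11} = v_{12}  →  sig = (4;(1))
  {1,4,9,11}:  v_{1} + v_{4} + v_{9} + v_{11} = v_{2} + 2·v_{12}  →  sig = (4;(1,2))
  {6,8,9,11,12}:  v_{6} + v_{8} + v_{9} + v_{11} + v_{12} = v_{5}  →  sig = (5;(1))

so the primitive-relation signature multiset is
    (2;())
    (2;())
    (2;(1))
    (2;(1,1))
    (2;(1,1))
    (2;(1,1,1))
    (2;(1,1,1))
    (2;(1,1,1,1))
    (2;(1,1,1,1))
    (2;(1,1,1,1))
    (2;(1,1,1,1))
    (2;(1,1,1,2))
    (2;(1,1,1,2))
    (2;(1,1,2))
    (2;(1,1,2,2))
    (2;(1,2))
    (2;(1,2))
    (2;(1,2,2,3))
    (3;(1))
    (4;())
    (4;(1))
    (4;(1,2))
    (5;(1))


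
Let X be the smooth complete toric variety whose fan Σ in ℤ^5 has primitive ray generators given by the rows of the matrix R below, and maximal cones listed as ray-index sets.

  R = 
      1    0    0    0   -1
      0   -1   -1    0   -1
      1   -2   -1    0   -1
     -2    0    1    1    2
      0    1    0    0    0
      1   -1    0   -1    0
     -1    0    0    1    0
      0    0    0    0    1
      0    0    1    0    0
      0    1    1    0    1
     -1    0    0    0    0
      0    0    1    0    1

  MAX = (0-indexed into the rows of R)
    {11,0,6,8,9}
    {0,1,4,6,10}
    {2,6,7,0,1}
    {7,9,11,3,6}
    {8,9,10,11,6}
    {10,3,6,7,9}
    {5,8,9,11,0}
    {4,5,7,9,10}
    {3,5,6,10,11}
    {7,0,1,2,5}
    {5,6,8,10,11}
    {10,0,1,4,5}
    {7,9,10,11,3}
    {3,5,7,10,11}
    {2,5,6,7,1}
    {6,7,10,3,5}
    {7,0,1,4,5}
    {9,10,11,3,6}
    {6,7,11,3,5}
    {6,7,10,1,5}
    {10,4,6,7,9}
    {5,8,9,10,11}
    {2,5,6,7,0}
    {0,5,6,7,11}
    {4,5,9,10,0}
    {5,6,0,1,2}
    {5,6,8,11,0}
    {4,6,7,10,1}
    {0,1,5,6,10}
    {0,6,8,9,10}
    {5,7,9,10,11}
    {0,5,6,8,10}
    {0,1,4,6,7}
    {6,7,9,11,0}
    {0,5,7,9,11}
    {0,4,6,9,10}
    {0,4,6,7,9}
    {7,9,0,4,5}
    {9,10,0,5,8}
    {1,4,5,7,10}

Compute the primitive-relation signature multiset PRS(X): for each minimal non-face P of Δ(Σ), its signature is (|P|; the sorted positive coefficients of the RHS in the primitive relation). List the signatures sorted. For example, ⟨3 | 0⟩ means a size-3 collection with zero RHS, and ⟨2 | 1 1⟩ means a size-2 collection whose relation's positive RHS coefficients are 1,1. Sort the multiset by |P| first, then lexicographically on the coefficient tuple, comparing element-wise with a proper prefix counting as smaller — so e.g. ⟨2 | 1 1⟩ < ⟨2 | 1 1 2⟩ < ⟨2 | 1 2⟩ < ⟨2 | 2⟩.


The 23 primitive collections of Σ (r=12, n=5):

  • {1,9}:  v_{1} + v_{9} = 0 ; sig = ⟨2 | 0⟩
  • {4,11}:  v_{4} + v_{11} = v_{9} ; sig = ⟨2 | 1⟩
  • {7,8}:  v_{7} + v_{8} = v_{11} ; sig = ⟨2 | 1⟩
  • {0,3}:  v_{0} + v_{3} = v_{6} + v_{11} ; sig = ⟨2 | 1 1⟩
  • {1,11}:  v_{1} + v_{11} = v_{5} + v_{6} ; sig = ⟨2 | 1 1⟩
  • {2,4}:  v_{2} + v_{4} = v_{0} + v_{1} + v_{7} ; sig = ⟨2 | 1 1 1⟩
  • {2,10}:  v_{2} + v_{10} = v_{1} + v_{5} + v_{6} ; sig = ⟨2 | 1 1 1⟩
  • {4,8}:  v_{4} + v_{8} = v_{0} + v_{9} + v_{10} ; sig = ⟨2 | 1 1 1⟩
  • {1,8}:  v_{1} + v_{8} = v_{0} + v_{5} + v_{6} + v_{10} ; sig = ⟨2 | 1 1 1 1⟩
  • {2,9}:  v_{2} + v_{9} = v_{0} + v_{5} + v_{6} + v_{7} ; sig = ⟨2 | 1 1 1 1⟩
  • {3,4}:  v_{3} + v_{4} = v_{6} + v_{7} + v_{9} + v_{10} ; sig = ⟨2 | 1 1 1 1⟩
  • {1,3}:  v_{1} + v_{3} = v_{5} + 2·v_{6} + v_{7} + v_{10} ; sig = ⟨2 | 1 1 1 2⟩
  • {3,8}:  v_{3} + v_{8} = v_{6} + v_{10} + 2·v_{11} ; sig = ⟨2 | 1 1 2⟩
  • {2,11}:  v_{2} + v_{11} = v_{0} + 2·v_{5} + 2·v_{6} + v_{7} ; sig = ⟨2 | 1 1 2 2⟩
  • {2,8}:  v_{2} + v_{8} = v_{0} + 2·v_{5} + 2·v_{6} ; sig = ⟨2 | 1 2 2⟩
  • {2,3}:  v_{2} + v_{3} = 2·v_{5} + 3·v_{6} + v_{7} ; sig = ⟨2 | 1 2 3⟩
  • {0,7,10}:  v_{0} + v_{7} + v_{10} = 0 ; sig = ⟨3 | 0⟩
  • {4,5,6}:  v_{4} + v_{5} + v_{6} = 0 ; sig = ⟨3 | 0⟩
  • {0,10,11}:  v_{0} + v_{10} + v_{11} = v_{8} ; sig = ⟨3 | 1⟩
  • {5,6,9}:  v_{5} + v_{6} + v_{9} = v_{11} ; sig = ⟨3 | 1⟩
  • {3,5,9}:  v_{3} + v_{5} + v_{9} = v_{7} + v_{10} + 2·v_{11} ; sig = ⟨3 | 1 1 2⟩
  • {6,7,10,11}:  v_{6} + v_{7} + v_{10} + v_{11} = v_{3} ; sig = ⟨4 | 1⟩
  • {0,1,5,6,7}:  v_{0} + v_{1} + v_{5} + v_{6} + v_{7} = v_{2} ; sig = ⟨5 | 1⟩

Sorted signature multiset PRS(X):
{ ⟨2 | 0⟩,  ⟨2 | 1⟩ ×2,  ⟨2 | 1 1⟩ ×2,  ⟨2 | 1 1 1⟩ ×3,  ⟨2 | 1 1 1 1⟩ ×3,  ⟨2 | 1 1 1 2⟩,  ⟨2 | 1 1 2⟩,  ⟨2 | 1 1 2 2⟩,  ⟨2 | 1 2 2⟩,  ⟨2 | 1 2 3⟩,  ⟨3 | 0⟩ ×2,  ⟨3 | 1⟩ ×2,  ⟨3 | 1 1 2⟩,  ⟨4 | 1⟩,  ⟨5 | 1⟩ }


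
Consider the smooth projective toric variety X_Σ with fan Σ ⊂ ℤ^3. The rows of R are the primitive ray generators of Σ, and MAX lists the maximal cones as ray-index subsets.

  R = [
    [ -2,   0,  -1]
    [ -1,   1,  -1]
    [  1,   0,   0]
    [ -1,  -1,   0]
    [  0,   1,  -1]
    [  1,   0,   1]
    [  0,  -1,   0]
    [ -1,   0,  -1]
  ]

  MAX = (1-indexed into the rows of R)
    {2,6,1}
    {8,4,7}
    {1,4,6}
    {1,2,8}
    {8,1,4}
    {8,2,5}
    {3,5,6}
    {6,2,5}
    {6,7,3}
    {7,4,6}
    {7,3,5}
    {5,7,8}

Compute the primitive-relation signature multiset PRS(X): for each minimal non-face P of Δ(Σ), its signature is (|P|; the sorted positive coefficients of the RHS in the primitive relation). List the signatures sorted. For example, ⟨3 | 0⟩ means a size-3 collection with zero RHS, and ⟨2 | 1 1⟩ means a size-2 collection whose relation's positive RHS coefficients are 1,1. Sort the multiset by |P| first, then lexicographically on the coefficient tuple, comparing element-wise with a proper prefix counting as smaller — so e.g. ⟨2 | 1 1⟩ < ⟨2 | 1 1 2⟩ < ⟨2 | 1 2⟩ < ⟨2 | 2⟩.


Primitive collections (11):

  • {6,8}:  v_{6} + v_{8} = 0  so sig = ⟨2 | 0⟩
  • {1,3}:  v_{1} + v_{3} = v_{8}  so sig = ⟨2 | 1⟩
  • {2,3}:  v_{2} + v_{3} = v_{5}  so sig = ⟨2 | 1⟩
  • {2,4}:  v_{2} + v_{4} = v_{1}  so sig = ⟨2 | 1⟩
  • {2,7}:  v_{2} + v_{7} = v_{8}  so sig = ⟨2 | 1⟩
  • {3,4}:  v_{3} + v_{4} = v_{7}  so sig = ⟨2 | 1⟩
  • {4,5}:  v_{4} + v_{5} = v_{8}  so sig = ⟨2 | 1⟩
  • {1,5}:  v_{1} + v_{5} = v_{2} + v_{8}  so sig = ⟨2 | 1 1⟩
  • {1,7}:  v_{1} + v_{7} = v_{4} + v_{8}  so sig = ⟨2 | 1 1⟩
  • {3,8}:  v_{3} + v_{8} = v_{5} + v_{7}  so sig = ⟨2 | 1 1⟩
  • {5,6,7}:  v_{5} + v_{6} + v_{7} = v_{3}  so sig = ⟨3 | 1⟩

Hence PRS(X_Σ) =
    ⟨2 | 0⟩
    ⟨2 | 1⟩
    ⟨2 | 1⟩
    ⟨2 | 1⟩
    ⟨2 | 1⟩
    ⟨2 | 1⟩
    ⟨2 | 1⟩
    ⟨2 | 1 1⟩
    ⟨2 | 1 1⟩
    ⟨2 | 1 1⟩
    ⟨3 | 1⟩


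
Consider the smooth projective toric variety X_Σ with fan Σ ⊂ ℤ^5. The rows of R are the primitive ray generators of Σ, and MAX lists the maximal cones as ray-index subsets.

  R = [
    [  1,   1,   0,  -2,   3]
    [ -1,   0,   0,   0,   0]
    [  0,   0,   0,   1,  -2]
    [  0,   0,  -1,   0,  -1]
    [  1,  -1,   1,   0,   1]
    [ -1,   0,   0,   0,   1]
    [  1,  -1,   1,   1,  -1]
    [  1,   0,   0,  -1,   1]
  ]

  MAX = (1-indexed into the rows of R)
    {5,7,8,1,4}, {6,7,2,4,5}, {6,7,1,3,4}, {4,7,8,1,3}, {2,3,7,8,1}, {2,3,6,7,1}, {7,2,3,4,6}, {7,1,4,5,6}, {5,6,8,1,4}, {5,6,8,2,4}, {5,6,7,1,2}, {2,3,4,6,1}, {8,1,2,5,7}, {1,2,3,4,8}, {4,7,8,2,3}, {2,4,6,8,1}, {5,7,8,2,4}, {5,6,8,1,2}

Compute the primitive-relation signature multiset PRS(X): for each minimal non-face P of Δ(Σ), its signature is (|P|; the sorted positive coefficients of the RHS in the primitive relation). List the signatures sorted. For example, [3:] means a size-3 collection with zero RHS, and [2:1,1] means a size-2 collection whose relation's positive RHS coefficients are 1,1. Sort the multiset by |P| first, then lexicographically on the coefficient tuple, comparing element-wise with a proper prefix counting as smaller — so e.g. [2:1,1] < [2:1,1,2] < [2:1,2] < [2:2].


Minimal non-faces — 5 found among 8 rays, 18 max cones:

  P = {3,5}:  v_{3} + v_{5} = v_{7}  so sig = [2:1]
  P = {3,6,8}:  v_{3} + v_{6} + v_{8} = 0  so sig = [3:]
  P = {6,7,8}:  v_{6} + v_{7} + v_{8} = v_{5}  so sig = [3:1]
  P = {1,2,4,7}:  v_{1} + v_{2} + v_{4} + v_{7} = v_{8}  so sig = [4:1]
  P = {1,2,4,5}:  v_{1} + v_{2} + v_{4} + v_{5} = v_{6} + 2·v_{8}  so sig = [4:1,2]

Sorted signature multiset PRS(X):
{ [2:1],  [3:],  [3:1],  [4:1],  [4:1,2] }


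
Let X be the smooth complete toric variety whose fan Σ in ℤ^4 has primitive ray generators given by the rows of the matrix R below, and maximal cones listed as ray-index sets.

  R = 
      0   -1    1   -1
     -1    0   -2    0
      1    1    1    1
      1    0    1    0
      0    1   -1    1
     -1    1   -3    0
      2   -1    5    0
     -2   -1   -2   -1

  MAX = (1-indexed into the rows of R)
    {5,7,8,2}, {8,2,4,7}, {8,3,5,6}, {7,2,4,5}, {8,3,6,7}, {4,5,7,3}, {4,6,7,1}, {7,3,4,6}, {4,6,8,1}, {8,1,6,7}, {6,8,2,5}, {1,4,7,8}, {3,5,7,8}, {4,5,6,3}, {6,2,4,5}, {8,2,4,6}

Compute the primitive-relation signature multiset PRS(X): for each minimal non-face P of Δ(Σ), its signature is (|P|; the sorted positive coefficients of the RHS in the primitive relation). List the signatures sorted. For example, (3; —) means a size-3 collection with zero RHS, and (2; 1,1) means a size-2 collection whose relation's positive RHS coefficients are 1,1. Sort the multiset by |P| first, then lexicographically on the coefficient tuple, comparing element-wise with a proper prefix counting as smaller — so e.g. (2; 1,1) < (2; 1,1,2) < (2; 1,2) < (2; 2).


Δ(Σ) — 8 vertices, 9 min non-faces:

  • {1,5}:  v_{1} + v_{5} = 0 ; sig = (2; —)
  • {2,3}:  v_{2} + v_{3} = v_{5} ; sig = (2; 1)
  • {1,2}:  v_{1} + v_{2} = v_{4} + v_{8} ; sig = (2; 1,1)
  • {1,3}:  v_{1} + v_{3} = v_{6} + v_{7} ; sig = (2; 1,1)
  • {2,6,7}:  v_{2} + v_{6} + v_{7} = 0 ; sig = (3; —)
  • {3,4,8}:  v_{3} + v_{4} + v_{8} = 0 ; sig = (3; —)
  • {4,5,8}:  v_{4} + v_{5} + v_{8} = v_{2} ; sig = (3; 1)
  • {5,6,7}:  v_{5} + v_{6} + v_{7} = v_{3} ; sig = (3; 1)
  • {4,6,7,8}:  v_{4} + v_{6} + v_{7} + v_{8} = v_{1} ; sig = (4; 1)

Hence PRS(X_Σ) =
{ (2; —),  (2; 1),  (2; 1,1) ×2,  (3; —) ×2,  (3; 1) ×2,  (4; 1) }


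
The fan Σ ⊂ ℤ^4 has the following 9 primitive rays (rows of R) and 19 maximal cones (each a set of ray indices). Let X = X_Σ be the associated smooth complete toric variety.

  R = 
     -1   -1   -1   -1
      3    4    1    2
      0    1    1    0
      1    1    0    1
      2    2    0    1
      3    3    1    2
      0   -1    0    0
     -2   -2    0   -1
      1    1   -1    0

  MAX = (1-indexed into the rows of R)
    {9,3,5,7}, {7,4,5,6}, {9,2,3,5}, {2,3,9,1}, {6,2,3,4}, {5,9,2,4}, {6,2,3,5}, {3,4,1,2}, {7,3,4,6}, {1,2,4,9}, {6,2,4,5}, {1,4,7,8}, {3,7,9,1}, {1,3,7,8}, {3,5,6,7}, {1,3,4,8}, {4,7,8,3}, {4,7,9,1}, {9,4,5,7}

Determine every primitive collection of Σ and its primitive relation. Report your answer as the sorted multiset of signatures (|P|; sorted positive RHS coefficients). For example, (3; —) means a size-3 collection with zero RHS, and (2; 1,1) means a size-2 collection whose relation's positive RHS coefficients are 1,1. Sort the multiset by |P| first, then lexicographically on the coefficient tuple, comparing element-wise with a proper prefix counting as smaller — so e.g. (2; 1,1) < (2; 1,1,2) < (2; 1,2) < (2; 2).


The 11 primitive collections of Σ (r=9, n=4):

  {5,8}:  v_{5} + v_{8} = 0 — sig = (2; —)
  {1,5}:  v_{1} + v_{5} = v_{9} — sig = (2; 1)
  {1,6}:  v_{1} + v_{6} = v_{5} — sig = (2; 1)
  {2,7}:  v_{2} + v_{7} = v_{6} — sig = (2; 1)
  {8,9}:  v_{8} + v_{9} = v_{1} — sig = (2; 1)
  {2,8}:  v_{2} + v_{8} = v_{3} + v_{4} — sig = (2; 1,1)
  {6,8}:  v_{6} + v_{8} = v_{3} + v_{4} + v_{7} — sig = (2; 1,1,1)
  {6,9}:  v_{6} + v_{9} = 2·v_{5} — sig = (2; 2)
  {3,4,5}:  v_{3} + v_{4} + v_{5} = v_{2} — sig = (3; 1)
  {3,4,9}:  v_{3} + v_{4} + v_{9} = v_{1} + v_{2} — sig = (3; 1,1)
  {1,3,4,7}:  v_{1} + v_{3} + v_{4} + v_{7} = 0 — sig = (4; —)

so the primitive-relation signature multiset is
    (2; —)
    (2; 1)
    (2; 1)
    (2; 1)
    (2; 1)
    (2; 1,1)
    (2; 1,1,1)
    (2; 2)
    (3; 1)
    (3; 1,1)
    (4; —)


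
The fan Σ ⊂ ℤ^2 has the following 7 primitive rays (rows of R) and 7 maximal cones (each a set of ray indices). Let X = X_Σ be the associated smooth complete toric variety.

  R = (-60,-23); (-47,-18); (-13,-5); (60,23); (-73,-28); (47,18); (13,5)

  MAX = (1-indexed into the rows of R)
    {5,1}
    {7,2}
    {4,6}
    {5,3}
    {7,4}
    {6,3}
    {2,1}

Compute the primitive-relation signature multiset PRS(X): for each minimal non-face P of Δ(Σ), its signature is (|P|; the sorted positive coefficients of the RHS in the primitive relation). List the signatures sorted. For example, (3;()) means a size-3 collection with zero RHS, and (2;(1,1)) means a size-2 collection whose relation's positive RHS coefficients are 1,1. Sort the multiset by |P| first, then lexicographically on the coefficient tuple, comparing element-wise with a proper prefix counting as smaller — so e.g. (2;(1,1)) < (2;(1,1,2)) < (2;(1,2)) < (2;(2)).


Δ(Σ) — 7 vertices, 14 min non-faces:

  • {1,4}:  v_{1} + v_{4} = 0  →  sig = (2;())
  • {2,6}:  v_{2} + v_{6} = 0  →  sig = (2;())
  • {3,7}:  v_{3} + v_{7} = 0  →  sig = (2;())
  • {1,3}:  v_{1} + v_{3} = v_{5}  →  sig = (2;(1))
  • {1,6}:  v_{1} + v_{6} = v_{3}  →  sig = (2;(1))
  • {1,7}:  v_{1} + v_{7} = v_{2}  →  sig = (2;(1))
  • {2,3}:  v_{2} + v_{3} = v_{1}  →  sig = (2;(1))
  • {2,4}:  v_{2} + v_{4} = v_{7}  →  sig = (2;(1))
  • {3,4}:  v_{3} + v_{4} = v_{6}  →  sig = (2;(1))
  • {4,5}:  v_{4} + v_{5} = v_{3}  →  sig = (2;(1))
  • {5,7}:  v_{5} + v_{7} = v_{1}  →  sig = (2;(1))
  • {6,7}:  v_{6} + v_{7} = v_{4}  →  sig = (2;(1))
  • {2,5}:  v_{2} + v_{5} = 2·v_{1}  →  sig = (2;(2))
  • {5,6}:  v_{5} + v_{6} = 2·v_{3}  →  sig = (2;(2))

so the primitive-relation signature multiset is
    |P|=2: 14 collections, coeffs (), (), (), (1), (1), (1), (1), (1), (1), (1), (1), (1), (2), (2)
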